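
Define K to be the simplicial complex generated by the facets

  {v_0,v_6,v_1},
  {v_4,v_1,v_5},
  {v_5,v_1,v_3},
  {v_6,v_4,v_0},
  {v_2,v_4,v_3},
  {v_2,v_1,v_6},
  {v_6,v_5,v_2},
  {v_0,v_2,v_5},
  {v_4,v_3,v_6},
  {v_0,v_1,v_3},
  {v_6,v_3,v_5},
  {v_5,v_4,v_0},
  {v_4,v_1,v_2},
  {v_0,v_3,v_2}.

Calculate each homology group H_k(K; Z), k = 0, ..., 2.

We work with the vertex ordering v_0 < v_1 < v_2 < v_3 < v_4 < v_5 < v_6. The simplices of K, each written with vertices in increasing order, are:

  0-simplices (7): [v_0], [v_1], [v_2], [v_3], [v_4], [v_5], [v_6]
  1-simplices (21): (21 of them)
  2-simplices (14): (14 of them)

giving chain groups C_0 ≅ Z^7, C_1 ≅ Z^21, C_2 ≅ Z^14.

Boundary ∂_1: C_1 → C_0 maps an edge to its endpoints' difference, ∂[p,q] = q − p. For instance
  ∂[v_1,v_6] = [v_6] − [v_1].
As a 7×21 matrix over Z this has rank 6, with invariant factors (1,1,1,1,1,1).

The boundary map ∂_2: C_2 → C_1 maps a triangle to the signed sum of its edges. For instance
  ∂[v_2,v_5,v_6] = [v_5,v_6] − [v_2,v_6] + [v_2,v_5],
  ∂[v_0,v_1,v_6] = [v_1,v_6] − [v_0,v_6] + [v_0,v_1].
The 21×14 boundary matrix has rank 13 and Smith normal form diag(1,1,1,1,1,1,1,1,1,1,1,1,1).

From H_k ≅ ker(∂_k) / im(∂_{k+1}) we obtain:

  H_0: rank C_0 − rank ∂_1 = 7 − 6 = 1, and the invariant factors of ∂_1 are all 1, so H_0 ≅ Z.
  H_1: rank ker ∂_1 − rank ∂_2 = (21 − 6) − 13 = 2, and the invariant factors of ∂_2 are all 1, so H_1 ≅ Z^2.
  H_2: rank ker ∂_2 − rank ∂_3 = (14 − 13) − 0 = 1, and there is no ∂_3, so H_2 ≅ Z.

(K is a triangulation of the torus T^2.)

H_0 ≅ Z,  H_1 ≅ Z^2,  H_2 ≅ Z.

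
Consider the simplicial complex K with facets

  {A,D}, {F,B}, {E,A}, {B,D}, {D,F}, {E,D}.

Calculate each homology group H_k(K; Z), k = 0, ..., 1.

H_0 = Z,  H_1 = Z^2.

Take the total order A < B < D < E < F on the vertex set. Then K (dimension 1) consists of the simplices:

  0-simplices (5): A, B, D, E, F
  1-simplices (6): AD, AE, BD, BF, DE, DF

Hence C_0 ≅ Z^5, C_1 ≅ Z^6.

∂_1: C_1 → C_0 sends each edge [p,q] (with p < q) to q − p. For instance
  ∂AE = E − A.
As a 5×6 matrix over Z this has rank 4, with invariant factors (1,1,1,1).

Computing H_k = (kernel of ∂_k) / (image of ∂_{k+1}):

  H_0: rank C_0 − rank ∂_1 = 5 − 4 = 1, and the invariant factors of ∂_1 are all 1, so H_0 = Z.
  H_1: rank ker ∂_1 − rank ∂_2 = (6 − 4) − 0 = 2, and there is no ∂_2, so H_1 = Z^2.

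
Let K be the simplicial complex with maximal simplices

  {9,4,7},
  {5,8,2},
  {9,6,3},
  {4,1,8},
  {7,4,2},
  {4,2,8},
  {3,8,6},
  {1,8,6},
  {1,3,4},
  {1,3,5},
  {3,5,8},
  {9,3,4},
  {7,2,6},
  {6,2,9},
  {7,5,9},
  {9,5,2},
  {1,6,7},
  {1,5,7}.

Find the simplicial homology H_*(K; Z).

H_0 = Z,  H_1 = Z ⊕ Z/2Z,  H_2 = 0.

Take the total order 1 < 2 < 3 < 4 < 5 < 6 < 7 < 8 < 9 on the vertex set. Then K (dimension 2) consists of the simplices:

  0-simplices (9): [1], [2], [3], [4], [5], [6], [7], [8], [9]
  1-simplices (27): (27 of them)
  2-simplices (18): [1,3,4], [1,3,5], [1,4,8], [1,5,7], [1,6,7], [1,6,8], [2,4,7], [2,4,8], [2,5,8], [2,5,9], [2,6,7], [2,6,9], [3,4,9], [3,5,8], [3,6,8], [3,6,9], [4,7,9], [5,7,9]

giving chain groups C_0 ≅ Z^9, C_1 ≅ Z^27, C_2 ≅ Z^18.

The boundary map ∂_1: C_1 → C_0 sends each edge [p,q] (with p < q) to q − p. For instance
  ∂[6,8] = [8] − [6].
The 9×27 boundary matrix has rank 8 and Smith normal form diag(1,1,1,1,1,1,1,1).

∂_2: C_2 → C_1 maps a triangle to the signed sum of its edges. For instance
  ∂[5,7,9] = [7,9] − [5,9] + [5,7],
  ∂[3,5,8] = [5,8] − [3,8] + [3,5].
As a 27×18 matrix over Z this has rank 18, with invariant factors (1,1,1,1,1,1,1,1,1,1,1,1,1,1,1,1,1,2).

Now H_k = ker ∂_k / im ∂_{k+1}, so:

  H_0: rank C_0 − rank ∂_1 = 9 − 8 = 1, and the invariant factors of ∂_1 are all 1, so H_0 = Z.
  H_1: rank ker ∂_1 − rank ∂_2 = (27 − 8) − 18 = 1, and ∂_2 has invariant factor 2 > 1, so H_1 = Z ⊕ Z/2Z.
  H_2: rank ker ∂_2 − rank ∂_3 = (18 − 18) − 0 = 0, and there is no ∂_3, so H_2 = 0.

As a check, the Euler characteristic is 9 − 27 + 18 = 0, which agrees with 1 − 1 + 0 = 0.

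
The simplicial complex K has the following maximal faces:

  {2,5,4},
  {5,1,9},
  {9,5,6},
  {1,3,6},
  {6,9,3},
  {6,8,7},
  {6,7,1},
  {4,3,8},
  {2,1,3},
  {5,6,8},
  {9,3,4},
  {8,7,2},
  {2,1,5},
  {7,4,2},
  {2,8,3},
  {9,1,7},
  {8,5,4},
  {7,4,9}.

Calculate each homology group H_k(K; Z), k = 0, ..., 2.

K has 9 vertices, 27 edges, 18 triangles.
rank ∂_0 = 0, rank ∂_1 = 8 ⇒ b_0 = 9 − 0 − 8 = 1; all invariant factors of ∂_1 are 1 so no torsion. So H_0 ≅ Z.
rank ∂_1 = 8, rank ∂_2 = 18 ⇒ b_1 = 27 − 8 − 18 = 1; ∂_2 has invariant factor(s) [2] giving torsion. So H_1 ≅ Z ⊕ Z_2.
rank ∂_2 = 18, rank ∂_3 = 0 ⇒ b_2 = 18 − 18 − 0 = 0. So H_2 ≅ 0.

H_0 = Z,  H_1 = Z ⊕ Z_2,  H_2 = 0.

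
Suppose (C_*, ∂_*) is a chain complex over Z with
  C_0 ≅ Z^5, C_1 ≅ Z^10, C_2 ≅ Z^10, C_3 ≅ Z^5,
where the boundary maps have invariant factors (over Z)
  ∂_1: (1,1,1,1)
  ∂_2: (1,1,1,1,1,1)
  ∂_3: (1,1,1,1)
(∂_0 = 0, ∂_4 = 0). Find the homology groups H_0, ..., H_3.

H_0: b_0 = 5 − 0 − 4 = 1; torsion from ∂_1 factors > 1: none. So H_0 ≅ Z.
H_1: b_1 = 10 − 4 − 6 = 0; torsion from ∂_2 factors > 1: none. So H_1 ≅ 0.
H_2: b_2 = 10 − 6 − 4 = 0; torsion from ∂_3 factors > 1: none. So H_2 ≅ 0.
H_3: b_3 = 5 − 4 − 0 = 1; torsion from ∂_4 factors > 1: none. So H_3 ≅ Z.

H_0 ≅ Z,  H_1 = 0,  H_2 = 0,  H_3 ≅ Z.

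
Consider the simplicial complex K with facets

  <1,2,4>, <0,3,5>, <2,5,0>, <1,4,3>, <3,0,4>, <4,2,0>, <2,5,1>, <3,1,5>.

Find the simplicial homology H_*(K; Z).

We work with the vertex ordering 0 < 1 < 2 < 3 < 4 < 5. The simplices of K, each written with vertices in increasing order, are:

  0-simplices (6): [0], [1], [2], [3], [4], [5]
  1-simplices (12): [0,2], [0,3], [0,4], [0,5], [1,2], [1,3], [1,4], [1,5], [2,4], [2,5], [3,4], [3,5]
  2-simplices (8): [0,2,4], [0,2,5], [0,3,4], [0,3,5], [1,2,4], [1,2,5], [1,3,4], [1,3,5]

giving chain groups C_0 ≅ Z^6, C_1 ≅ Z^12, C_2 ≅ Z^8.

∂_1: C_1 → C_0 is given by ∂[p,q] = [q] − [p]. For instance
  ∂[1,5] = [5] − [1].
This gives a 6×12 integer matrix of rank 5; reducing to Smith normal form yields diagonal entries (1,1,1,1,1).

∂_2: C_2 → C_1 maps a triangle to the signed sum of its edges. For instance
  ∂[0,3,4] = [3,4] − [0,4] + [0,3],
  ∂[0,2,5] = [2,5] − [0,5] + [0,2].
The resulting 12×8 matrix has rank 7, and its Smith normal form has invariant factors (1,1,1,1,1,1,1).

Computing H_k = (kernel of ∂_k) / (image of ∂_{k+1}):

  H_0: rank C_0 − rank ∂_1 = 6 − 5 = 1, and the invariant factors of ∂_1 are all 1, so H_0 = Z.
  H_1: rank ker ∂_1 − rank ∂_2 = (12 − 5) − 7 = 0, and the invariant factors of ∂_2 are all 1, so H_1 = 0.
  H_2: rank ker ∂_2 − rank ∂_3 = (8 − 7) − 0 = 1, and there is no ∂_3, so H_2 = Z.

As a check, the Euler characteristic is 6 − 12 + 8 = 2, which agrees with 1 − 0 + 1 = 2.

H_0 = Z,  H_1 = 0,  H_2 = Z.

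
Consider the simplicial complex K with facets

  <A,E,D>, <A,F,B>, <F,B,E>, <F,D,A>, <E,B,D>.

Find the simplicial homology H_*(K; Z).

K has 5 vertices, 10 edges, 5 triangles.
rank ∂_0 = 0, rank ∂_1 = 4 ⇒ b_0 = 5 − 0 − 4 = 1; all invariant factors of ∂_1 are 1 so no torsion. So H_0 = Z.
rank ∂_1 = 4, rank ∂_2 = 5 ⇒ b_1 = 10 − 4 − 5 = 1; all invariant factors of ∂_2 are 1 so no torsion. So H_1 = Z.
rank ∂_2 = 5, rank ∂_3 = 0 ⇒ b_2 = 5 − 5 − 0 = 0. So H_2 = 0.

H_0 = Z,  H_1 = Z,  H_2 = 0.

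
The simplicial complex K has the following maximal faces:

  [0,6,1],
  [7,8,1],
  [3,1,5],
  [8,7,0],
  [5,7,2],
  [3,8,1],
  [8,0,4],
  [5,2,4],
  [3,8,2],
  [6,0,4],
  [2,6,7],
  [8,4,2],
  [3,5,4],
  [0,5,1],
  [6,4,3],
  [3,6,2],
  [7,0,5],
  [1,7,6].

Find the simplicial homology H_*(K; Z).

H_0 = Z,  H_1 = Z × Z/2,  H_2 = 0.

Fix the vertex order 0 < 1 < 2 < 3 < 4 < 5 < 6 < 7 < 8 and write every simplex with vertices in increasing order. Then dim K = 2 and the simplices of K are:

  0-simplices (9): [0], [1], [2], [3], [4], [5], [6], [7], [8]
  1-simplices (27): (27 of them)
  2-simplices (18): [0,1,5], [0,1,6], [0,4,6], [0,4,8], [0,5,7], [0,7,8], [1,3,5], [1,3,8], [1,6,7], [1,7,8], [2,3,6], [2,3,8], [2,4,5], [2,4,8], [2,5,7], [2,6,7], [3,4,5], [3,4,6]

so the chain groups are C_0 ≅ Z^9, C_1 ≅ Z^27, C_2 ≅ Z^18.

∂_1: C_1 → C_0 sends each edge [p,q] (with p < q) to q − p.
This gives a 9×27 integer matrix of rank 8; reducing to Smith normal form yields diagonal entries (1,1,1,1,1,1,1,1).

∂_2: C_2 → C_1 maps a triangle to the signed sum of its edges. For instance
  ∂[2,5,7] = [5,7] − [2,7] + [2,5],
  ∂[0,1,6] = [1,6] − [0,6] + [0,1].
The 27×18 boundary matrix has rank 18 and Smith normal form diag(1,1,1,1,1,1,1,1,1,1,1,1,1,1,1,1,1,2).

Computing H_k = (kernel of ∂_k) / (image of ∂_{k+1}):

  H_0: rank C_0 − rank ∂_1 = 9 − 8 = 1, and the invariant factors of ∂_1 are all 1, so H_0 ≅ Z.
  H_1: rank ker ∂_1 − rank ∂_2 = (27 − 8) − 18 = 1, and ∂_2 has invariant factor 2 > 1, so H_1 ≅ Z × Z/2.
  H_2: rank ker ∂_2 − rank ∂_3 = (18 − 18) − 0 = 0, and there is no ∂_3, so H_2 ≅ 0.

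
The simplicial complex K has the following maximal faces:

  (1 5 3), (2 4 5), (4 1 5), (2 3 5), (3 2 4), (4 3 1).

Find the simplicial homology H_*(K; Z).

H_0 ≅ Z,  H_1 = 0,  H_2 ≅ Z.

We work with the vertex ordering 1 < 2 < 3 < 4 < 5. The simplices of K, each written with vertices in increasing order, are:

  0-simplices (5): [1], [2], [3], [4], [5]
  1-simplices (9): [1,3], [1,4], [1,5], [2,3], [2,4], [2,5], [3,4], [3,5], [4,5]
  2-simplices (6): [1,3,4], [1,3,5], [1,4,5], [2,3,4], [2,3,5], [2,4,5]

so the chain groups are C_0 ≅ Z^5, C_1 ≅ Z^9, C_2 ≅ Z^6.

The boundary map ∂_1: C_1 → C_0 sends each edge [p,q] (with p < q) to q − p. For instance
  ∂[2,4] = [4] − [2].
The 5×9 boundary matrix has rank 4 and Smith normal form diag(1,1,1,1).

Boundary ∂_2: C_2 → C_1 acts by ∂[p,q,r] = [q,r] − [p,r] + [p,q]. For instance
  ∂[2,3,5] = [3,5] − [2,5] + [2,3],
  ∂[1,3,5] = [3,5] − [1,5] + [1,3].
The 9×6 boundary matrix has rank 5 and Smith normal form diag(1,1,1,1,1).

Reading off H_k = ker ∂_k / im ∂_{k+1}:

  H_0: rank C_0 − rank ∂_1 = 5 − 4 = 1, and the invariant factors of ∂_1 are all 1, so H_0 = Z.
  H_1: rank ker ∂_1 − rank ∂_2 = (9 − 4) − 5 = 0, and the invariant factors of ∂_2 are all 1, so H_1 = 0.
  H_2: rank ker ∂_2 − rank ∂_3 = (6 − 5) − 0 = 1, and there is no ∂_3, so H_2 = Z.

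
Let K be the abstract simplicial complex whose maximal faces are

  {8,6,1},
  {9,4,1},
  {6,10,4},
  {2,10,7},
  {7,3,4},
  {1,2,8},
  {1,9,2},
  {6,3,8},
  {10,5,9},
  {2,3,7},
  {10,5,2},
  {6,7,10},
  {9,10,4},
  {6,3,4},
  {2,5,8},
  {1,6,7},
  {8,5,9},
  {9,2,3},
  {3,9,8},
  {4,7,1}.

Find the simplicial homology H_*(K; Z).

H_0 = Z,  H_1 = Z ⊕ Z_2,  H_2 = 0.

Order the vertices as 1 < 2 < 3 < 4 < 5 < 6 < 7 < 8 < 9 < 10. Listing each simplex with vertices in this order, K has dimension 2 with simplices:

  0-simplices (10): [1], [2], [3], [4], [5], [6], [7], [8], [9], [10]
  1-simplices (30): (30 of them)
  2-simplices (20): (20 of them)

so the chain groups are C_0 ≅ Z^10, C_1 ≅ Z^30, C_2 ≅ Z^20.

The boundary map ∂_1: C_1 → C_0 maps an edge to its endpoints' difference, ∂[p,q] = q − p.
This gives a 10×30 integer matrix of rank 9; reducing to Smith normal form yields diagonal entries (1,1,1,1,1,1,1,1,1).

Boundary ∂_2: C_2 → C_1 maps a triangle to the signed sum of its edges. For instance
  ∂[2,3,9] = [3,9] − [2,9] + [2,3],
  ∂[4,6,10] = [6,10] − [4,10] + [4,6].
The resulting 30×20 matrix has rank 20, and its Smith normal form has invariant factors (1,1,1,1,1,1,1,1,1,1,1,1,1,1,1,1,1,1,1,2).

From H_k ≅ ker(∂_k) / im(∂_{k+1}) we obtain:

  H_0: rank C_0 − rank ∂_1 = 10 − 9 = 1, and the invariant factors of ∂_1 are all 1, so H_0 ≅ Z.
  H_1: rank ker ∂_1 − rank ∂_2 = (30 − 9) − 20 = 1, and ∂_2 has invariant factor 2 > 1, so H_1 ≅ Z ⊕ Z_2.
  H_2: rank ker ∂_2 − rank ∂_3 = (20 − 20) − 0 = 0, and there is no ∂_3, so H_2 ≅ 0.

As a check, the Euler characteristic is 10 − 30 + 20 = 0, which agrees with 1 − 1 + 0 = 0.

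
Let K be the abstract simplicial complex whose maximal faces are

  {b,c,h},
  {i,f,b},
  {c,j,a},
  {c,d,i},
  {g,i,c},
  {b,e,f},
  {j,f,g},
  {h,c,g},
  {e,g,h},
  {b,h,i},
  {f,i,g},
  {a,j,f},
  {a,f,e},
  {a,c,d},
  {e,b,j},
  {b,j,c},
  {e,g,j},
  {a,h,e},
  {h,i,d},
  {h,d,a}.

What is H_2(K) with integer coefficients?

K has 10 vertices, 30 edges, 20 triangles.
rank ∂_2 = 20, rank ∂_3 = 0 ⇒ b_2 = 20 − 20 − 0 = 0. So H_2 ≅ 0.

H_2 = 0.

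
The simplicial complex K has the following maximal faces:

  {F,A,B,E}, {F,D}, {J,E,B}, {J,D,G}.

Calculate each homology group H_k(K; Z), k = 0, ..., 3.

H_0 = Z,  H_1 = Z,  H_2 = 0,  H_3 = 0.

Order the vertices as A < B < D < E < F < G < J. Listing each simplex with vertices in this order, K has dimension 3 with simplices:

  0-simplices (7): A, B, D, E, F, G, J
  1-simplices (12): AB, AE, AF, BE, BF, BJ, DF, DG, DJ, EF, EJ, GJ
  2-simplices (6): ABE, ABF, AEF, BEF, BEJ, DGJ
  3-simplices (1): ABEF

Hence C_0 ≅ Z^7, C_1 ≅ Z^12, C_2 ≅ Z^6, C_3 ≅ Z^1.

Boundary ∂_1: C_1 → C_0 maps an edge to its endpoints' difference, ∂[p,q] = q − p.
The 7×12 boundary matrix has rank 6 and Smith normal form diag(1,1,1,1,1,1).

Boundary ∂_2: C_2 → C_1 acts by ∂[p,q,r] = [q,r] − [p,r] + [p,q]. For instance
  ∂ABE = BE − AE + AB,
  ∂DGJ = GJ − DJ + DG.
As a 12×6 matrix over Z this has rank 5, with invariant factors (1,1,1,1,1).

Boundary ∂_3: C_3 → C_2 sends each 3-simplex σ to the alternating sum Σ_i (−1)^i (σ with its i-th vertex removed). For instance
  ∂ABEF = BEF − AEF + ABF − ABE.
As a 6×1 matrix over Z this has rank 1, with invariant factors (1).

From H_k ≅ ker(∂_k) / im(∂_{k+1}) we obtain:

  H_0: rank C_0 − rank ∂_1 = 7 − 6 = 1, and the invariant factors of ∂_1 are all 1, so H_0 ≅ Z.
  H_1: rank ker ∂_1 − rank ∂_2 = (12 − 6) − 5 = 1, and the invariant factors of ∂_2 are all 1, so H_1 ≅ Z.
  H_2: rank ker ∂_2 − rank ∂_3 = (6 − 5) − 1 = 0, and the invariant factors of ∂_3 are all 1, so H_2 ≅ 0.
  H_3: rank ker ∂_3 − rank ∂_4 = (1 − 1) − 0 = 0, and there is no ∂_4, so H_3 ≅ 0.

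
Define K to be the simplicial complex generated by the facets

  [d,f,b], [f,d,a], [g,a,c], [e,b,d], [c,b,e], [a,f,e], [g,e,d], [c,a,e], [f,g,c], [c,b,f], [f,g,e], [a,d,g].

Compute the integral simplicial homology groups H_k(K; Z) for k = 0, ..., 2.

We work with the vertex ordering a < b < c < d < e < f < g. The simplices of K, each written with vertices in increasing order, are:

  0-simplices (7): a, b, c, d, e, f, g
  1-simplices (18): ac, ad, ae, af, ag, bc, bd, be, bf, ce, cf, cg, de, df, dg, ef, eg, fg
  2-simplices (12): ace, acg, adf, adg, aef, bce, bcf, bde, bdf, cfg, deg, efg

Hence C_0 ≅ Z^7, C_1 ≅ Z^18, C_2 ≅ Z^12.

The boundary map ∂_1: C_1 → C_0 maps an edge to its endpoints' difference, ∂[p,q] = q − p.
As a 7×18 matrix over Z this has rank 6, with invariant factors (1,1,1,1,1,1).

∂_2: C_2 → C_1 maps a triangle to the signed sum of its edges. For instance
  ∂bde = de − be + bd,
  ∂aef = ef − af + ae.
This gives a 18×12 integer matrix of rank 12; reducing to Smith normal form yields diagonal entries (1,1,1,1,1,1,1,1,1,1,1,2).

From H_k ≅ ker(∂_k) / im(∂_{k+1}) we obtain:

  H_0: rank C_0 − rank ∂_1 = 7 − 6 = 1, and the invariant factors of ∂_1 are all 1, so H_0 ≅ Z.
  H_1: rank ker ∂_1 − rank ∂_2 = (18 − 6) − 12 = 0, and ∂_2 has invariant factor 2 > 1, so H_1 ≅ Z/2.
  H_2: rank ker ∂_2 − rank ∂_3 = (12 − 12) − 0 = 0, and there is no ∂_3, so H_2 ≅ 0.

H_0 = Z,  H_1 = Z/2,  H_2 = 0.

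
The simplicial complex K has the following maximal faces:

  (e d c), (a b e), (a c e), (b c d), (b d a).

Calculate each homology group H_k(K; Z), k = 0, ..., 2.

H_0 ≅ Z,  H_1 ≅ Z,  H_2 = 0.

Order the vertices as a < b < c < d < e. Listing each simplex with vertices in this order, K has dimension 2 with simplices:

  0-simplices (5): a, b, c, d, e
  1-simplices (10): ab, ac, ad, ae, bc, bd, be, cd, ce, de
  2-simplices (5): abd, abe, ace, bcd, cde

Hence C_0 ≅ Z^5, C_1 ≅ Z^10, C_2 ≅ Z^5.

The boundary map ∂_1: C_1 → C_0 sends each edge [p,q] (with p < q) to q − p.
This gives a 5×10 integer matrix of rank 4; reducing to Smith normal form yields diagonal entries (1,1,1,1).

∂_2: C_2 → C_1 acts by ∂[p,q,r] = [q,r] − [p,r] + [p,q]. For instance
  ∂abd = bd − ad + ab,
  ∂abe = be − ae + ab.
The resulting 10×5 matrix has rank 5, and its Smith normal form has invariant factors (1,1,1,1,1).

Computing H_k = (kernel of ∂_k) / (image of ∂_{k+1}):

  H_0: rank C_0 − rank ∂_1 = 5 − 4 = 1, and the invariant factors of ∂_1 are all 1, so H_0 ≅ Z.
  H_1: rank ker ∂_1 − rank ∂_2 = (10 − 4) − 5 = 1, and the invariant factors of ∂_2 are all 1, so H_1 ≅ Z.
  H_2: rank ker ∂_2 − rank ∂_3 = (5 − 5) − 0 = 0, and there is no ∂_3, so H_2 ≅ 0.

(K is a triangulation of the Möbius band.)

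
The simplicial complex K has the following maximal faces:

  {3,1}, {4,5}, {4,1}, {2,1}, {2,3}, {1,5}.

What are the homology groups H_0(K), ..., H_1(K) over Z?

H_0 = Z,  H_1 = Z^2.

K has 5 vertices, 6 edges.
rank ∂_0 = 0, rank ∂_1 = 4 ⇒ b_0 = 5 − 0 − 4 = 1; all invariant factors of ∂_1 are 1 so no torsion. So H_0 ≅ Z.
rank ∂_1 = 4, rank ∂_2 = 0 ⇒ b_1 = 6 − 4 − 0 = 2. So H_1 ≅ Z^2.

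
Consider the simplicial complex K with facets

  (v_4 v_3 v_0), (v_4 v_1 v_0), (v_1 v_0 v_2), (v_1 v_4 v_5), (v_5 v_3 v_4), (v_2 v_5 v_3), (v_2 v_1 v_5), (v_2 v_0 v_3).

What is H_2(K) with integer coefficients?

We work with the vertex ordering v_0 < v_1 < v_2 < v_3 < v_4 < v_5. The simplices of K, each written with vertices in increasing order, are:

  0-simplices (6): [v_0], [v_1], [v_2], [v_3], [v_4], [v_5]
  1-simplices (12): [v_0,v_1], [v_0,v_2], [v_0,v_3], [v_0,v_4], [v_1,v_2], [v_1,v_4], [v_1,v_5], [v_2,v_3], [v_2,v_5], [v_3,v_4], [v_3,v_5], [v_4,v_5]
  2-simplices (8): [v_0,v_1,v_2], [v_0,v_1,v_4], [v_0,v_2,v_3], [v_0,v_3,v_4], [v_1,v_2,v_5], [v_1,v_4,v_5], [v_2,v_3,v_5], [v_3,v_4,v_5]

Hence C_0 ≅ Z^6, C_1 ≅ Z^12, C_2 ≅ Z^8.

The boundary map ∂_1: C_1 → C_0 sends each edge [p,q] (with p < q) to q − p.
The resulting 6×12 matrix has rank 5, and its Smith normal form has invariant factors (1,1,1,1,1).

Boundary ∂_2: C_2 → C_1 acts by ∂[p,q,r] = [q,r] − [p,r] + [p,q]. For instance
  ∂[v_0,v_1,v_4] = [v_1,v_4] − [v_0,v_4] + [v_0,v_1],
  ∂[v_0,v_1,v_2] = [v_1,v_2] − [v_0,v_2] + [v_0,v_1].
The 12×8 boundary matrix has rank 7 and Smith normal form diag(1,1,1,1,1,1,1).

Now H_k = ker ∂_k / im ∂_{k+1}, so:

  H_2: rank ker ∂_2 − rank ∂_3 = (8 − 7) − 0 = 1, and there is no ∂_3, so H_2 ≅ Z.

H_2 = Z.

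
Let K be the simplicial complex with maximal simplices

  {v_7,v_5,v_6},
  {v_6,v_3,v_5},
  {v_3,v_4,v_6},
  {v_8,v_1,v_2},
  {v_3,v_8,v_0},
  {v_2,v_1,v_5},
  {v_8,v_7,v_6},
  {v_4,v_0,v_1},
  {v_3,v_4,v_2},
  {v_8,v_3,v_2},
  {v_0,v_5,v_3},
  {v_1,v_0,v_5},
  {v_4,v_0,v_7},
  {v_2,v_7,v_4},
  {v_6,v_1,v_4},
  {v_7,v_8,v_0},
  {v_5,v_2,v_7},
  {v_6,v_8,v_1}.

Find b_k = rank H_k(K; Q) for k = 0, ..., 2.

b_0 = 1, b_1 = 2, b_2 = 1.

Order the vertices as v_0 < v_1 < v_2 < v_3 < v_4 < v_5 < v_6 < v_7 < v_8. Listing each simplex with vertices in this order, K has dimension 2 with simplices:

  0-simplices (9): [v_0], [v_1], [v_2], [v_3], [v_4], [v_5], [v_6], [v_7], [v_8]
  1-simplices (27): (27 of them)
  2-simplices (18): (18 of them)

Hence C_0 ≅ Z^9, C_1 ≅ Z^27, C_2 ≅ Z^18.

Boundary ∂_1: C_1 → C_0 is given by ∂[p,q] = [q] − [p].
The 9×27 boundary matrix has rank 8 and Smith normal form diag(1,1,1,1,1,1,1,1).

∂_2: C_2 → C_1 sends each 2-simplex [p,q,r] to [q,r] − [p,r] + [p,q]. For instance
  ∂[v_1,v_4,v_6] = [v_4,v_6] − [v_1,v_6] + [v_1,v_4],
  ∂[v_2,v_5,v_7] = [v_5,v_7] − [v_2,v_7] + [v_2,v_5].
As a 27×18 matrix over Z this has rank 17, with invariant factors (1,1,1,1,1,1,1,1,1,1,1,1,1,1,1,1,1).

Computing H_k = (kernel of ∂_k) / (image of ∂_{k+1}):

  H_0: rank C_0 − rank ∂_1 = 9 − 8 = 1, and the invariant factors of ∂_1 are all 1, so H_0 ≅ Z.
  H_1: rank ker ∂_1 − rank ∂_2 = (27 − 8) − 17 = 2, and the invariant factors of ∂_2 are all 1, so H_1 ≅ Z^2.
  H_2: rank ker ∂_2 − rank ∂_3 = (18 − 17) − 0 = 1, and there is no ∂_3, so H_2 ≅ Z.

(K is a triangulation of the torus T^2.)

Hence the Betti numbers are b_0 = 1, b_1 = 2, b_2 = 1.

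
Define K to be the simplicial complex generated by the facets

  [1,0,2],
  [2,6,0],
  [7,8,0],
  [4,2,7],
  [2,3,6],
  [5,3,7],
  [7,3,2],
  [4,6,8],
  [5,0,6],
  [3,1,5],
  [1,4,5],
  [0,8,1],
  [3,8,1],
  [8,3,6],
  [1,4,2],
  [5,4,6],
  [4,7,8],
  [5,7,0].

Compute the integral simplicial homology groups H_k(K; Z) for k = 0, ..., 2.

Take the total order 0 < 1 < 2 < 3 < 4 < 5 < 6 < 7 < 8 on the vertex set. Then K (dimension 2) consists of the simplices:

  0-simplices (9): [0], [1], [2], [3], [4], [5], [6], [7], [8]
  1-simplices (27): (27 of them)
  2-simplices (18): [0,1,2], [0,1,8], [0,2,6], [0,5,6], [0,5,7], [0,7,8], [1,2,4], [1,3,5], [1,3,8], [1,4,5], [2,3,6], [2,3,7], [2,4,7], [3,5,7], [3,6,8], [4,5,6], [4,6,8], [4,7,8]

Hence C_0 ≅ Z^9, C_1 ≅ Z^27, C_2 ≅ Z^18.

∂_1: C_1 → C_0 is given by ∂[p,q] = [q] − [p]. For instance
  ∂[4,6] = [6] − [4].
As a 9×27 matrix over Z this has rank 8, with invariant factors (1,1,1,1,1,1,1,1).

Boundary ∂_2: C_2 → C_1 acts by ∂[p,q,r] = [q,r] − [p,r] + [p,q]. For instance
  ∂[4,6,8] = [6,8] − [4,8] + [4,6],
  ∂[3,5,7] = [5,7] − [3,7] + [3,5].
The resulting 27×18 matrix has rank 17, and its Smith normal form has invariant factors (1,1,1,1,1,1,1,1,1,1,1,1,1,1,1,1,1).

Computing H_k = (kernel of ∂_k) / (image of ∂_{k+1}):

  H_0: rank C_0 − rank ∂_1 = 9 − 8 = 1, and the invariant factors of ∂_1 are all 1, so H_0 ≅ Z.
  H_1: rank ker ∂_1 − rank ∂_2 = (27 − 8) − 17 = 2, and the invariant factors of ∂_2 are all 1, so H_1 ≅ Z^2.
  H_2: rank ker ∂_2 − rank ∂_3 = (18 − 17) − 0 = 1, and there is no ∂_3, so H_2 ≅ Z.

H_0 ≅ Z,  H_1 ≅ Z^2,  H_2 ≅ Z.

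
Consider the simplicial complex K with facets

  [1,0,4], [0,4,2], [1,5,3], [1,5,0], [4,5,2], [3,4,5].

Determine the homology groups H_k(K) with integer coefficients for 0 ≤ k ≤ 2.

Order the vertices as 0 < 1 < 2 < 3 < 4 < 5. Listing each simplex with vertices in this order, K has dimension 2 with simplices:

  0-simplices (6): [0], [1], [2], [3], [4], [5]
  1-simplices (12): [0,1], [0,2], [0,4], [0,5], [1,3], [1,4], [1,5], [2,4], [2,5], [3,4], [3,5], [4,5]
  2-simplices (6): [0,1,4], [0,1,5], [0,2,4], [1,3,5], [2,4,5], [3,4,5]

Hence C_0 ≅ Z^6, C_1 ≅ Z^12, C_2 ≅ Z^6.

The boundary map ∂_1: C_1 → C_0 is given by ∂[p,q] = [q] − [p].
The 6×12 boundary matrix has rank 5 and Smith normal form diag(1,1,1,1,1).

The boundary map ∂_2: C_2 → C_1 sends each 2-simplex [p,q,r] to [q,r] − [p,r] + [p,q]. For instance
  ∂[0,1,5] = [1,5] − [0,5] + [0,1],
  ∂[1,3,5] = [3,5] − [1,5] + [1,3].
The resulting 12×6 matrix has rank 6, and its Smith normal form has invariant factors (1,1,1,1,1,1).

Computing H_k = (kernel of ∂_k) / (image of ∂_{k+1}):

  H_0: rank C_0 − rank ∂_1 = 6 − 5 = 1, and the invariant factors of ∂_1 are all 1, so H_0 = Z.
  H_1: rank ker ∂_1 − rank ∂_2 = (12 − 5) − 6 = 1, and the invariant factors of ∂_2 are all 1, so H_1 = Z.
  H_2: rank ker ∂_2 − rank ∂_3 = (6 − 6) − 0 = 0, and there is no ∂_3, so H_2 = 0.

(K is a triangulation of the cylinder S^1 x I.)

H_0 = Z,  H_1 = Z,  H_2 = 0.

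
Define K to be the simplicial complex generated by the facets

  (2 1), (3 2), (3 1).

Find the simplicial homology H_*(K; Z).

H_0 = Z,  H_1 = Z.

Take the total order 1 < 2 < 3 on the vertex set. Then K (dimension 1) consists of the simplices:

  0-simplices (3): [1], [2], [3]
  1-simplices (3): [1,2], [1,3], [2,3]

Hence C_0 ≅ Z^3, C_1 ≅ Z^3.

∂_1: C_1 → C_0 is given by ∂[p,q] = [q] − [p]. For instance
  ∂[1,3] = [3] − [1].
This gives a 3×3 integer matrix of rank 2; reducing to Smith normal form yields diagonal entries (1,1).

Now H_k = ker ∂_k / im ∂_{k+1}, so:

  H_0: rank C_0 − rank ∂_1 = 3 − 2 = 1, and the invariant factors of ∂_1 are all 1, so H_0 ≅ Z.
  H_1: rank ker ∂_1 − rank ∂_2 = (3 − 2) − 0 = 1, and there is no ∂_2, so H_1 ≅ Z.

As a check, the Euler characteristic is 3 − 3 = 0, which agrees with 1 − 1 = 0.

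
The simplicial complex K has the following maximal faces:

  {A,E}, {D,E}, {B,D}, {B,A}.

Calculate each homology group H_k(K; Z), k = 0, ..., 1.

H_0 ≅ Z,  H_1 ≅ Z.

Fix the vertex order A < B < D < E and write every simplex with vertices in increasing order. Then dim K = 1 and the simplices of K are:

  0-simplices (4): A, B, D, E
  1-simplices (4): AB, AE, BD, DE

Hence C_0 ≅ Z^4, C_1 ≅ Z^4.

Boundary ∂_1: C_1 → C_0 sends each edge [p,q] (with p < q) to q − p. For instance
  ∂AE = E − A.
As a 4×4 matrix over Z this has rank 3, with invariant factors (1,1,1).

Computing H_k = (kernel of ∂_k) / (image of ∂_{k+1}):

  H_0: rank C_0 − rank ∂_1 = 4 − 3 = 1, and the invariant factors of ∂_1 are all 1, so H_0 ≅ Z.
  H_1: rank ker ∂_1 − rank ∂_2 = (4 − 3) − 0 = 1, and there is no ∂_2, so H_1 ≅ Z.

As a check, the Euler characteristic is 4 − 4 = 0, which agrees with 1 − 1 = 0.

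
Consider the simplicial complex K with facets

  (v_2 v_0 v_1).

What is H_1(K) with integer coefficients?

H_1 ≅ 0.

Take the total order v_0 < v_1 < v_2 on the vertex set. Then K (dimension 2) consists of the simplices:

  0-simplices (3): [v_0], [v_1], [v_2]
  1-simplices (3): [v_0,v_1], [v_0,v_2], [v_1,v_2]
  2-simplices (1): [v_0,v_1,v_2]

Hence C_0 ≅ Z^3, C_1 ≅ Z^3, C_2 ≅ Z^1.

Boundary ∂_1: C_1 → C_0 sends each edge [p,q] (with p < q) to q − p. For instance
  ∂[v_0,v_2] = [v_2] − [v_0].
The resulting 3×3 matrix has rank 2, and its Smith normal form has invariant factors (1,1).

Boundary ∂_2: C_2 → C_1 acts by ∂[p,q,r] = [q,r] − [p,r] + [p,q]. For instance
  ∂[v_0,v_1,v_2] = [v_1,v_2] − [v_0,v_2] + [v_0,v_1].
The 3×1 boundary matrix has rank 1 and Smith normal form diag(1).

From H_k ≅ ker(∂_k) / im(∂_{k+1}) we obtain:

  H_1: rank ker ∂_1 − rank ∂_2 = (3 − 2) − 1 = 0, and the invariant factors of ∂_2 are all 1, so H_1 = 0.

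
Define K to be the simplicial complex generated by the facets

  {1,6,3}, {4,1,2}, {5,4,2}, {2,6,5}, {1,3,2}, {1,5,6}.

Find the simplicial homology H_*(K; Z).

Take the total order 1 < 2 < 3 < 4 < 5 < 6 on the vertex set. Then K (dimension 2) consists of the simplices:

  0-simplices (6): [1], [2], [3], [4], [5], [6]
  1-simplices (12): [1,2], [1,3], [1,4], [1,5], [1,6], [2,3], [2,4], [2,5], [2,6], [3,6], [4,5], [5,6]
  2-simplices (6): [1,2,3], [1,2,4], [1,3,6], [1,5,6], [2,4,5], [2,5,6]

Hence C_0 ≅ Z^6, C_1 ≅ Z^12, C_2 ≅ Z^6.

∂_1: C_1 → C_0 maps an edge to its endpoints' difference, ∂[p,q] = q − p. For instance
  ∂[2,4] = [4] − [2].
The resulting 6×12 matrix has rank 5, and its Smith normal form has invariant factors (1,1,1,1,1).

∂_2: C_2 → C_1 sends each 2-simplex [p,q,r] to [q,r] − [p,r] + [p,q]. For instance
  ∂[2,4,5] = [4,5] − [2,5] + [2,4],
  ∂[1,3,6] = [3,6] − [1,6] + [1,3].
The resulting 12×6 matrix has rank 6, and its Smith normal form has invariant factors (1,1,1,1,1,1).

Now H_k = ker ∂_k / im ∂_{k+1}, so:

  H_0: rank C_0 − rank ∂_1 = 6 − 5 = 1, and the invariant factors of ∂_1 are all 1, so H_0 ≅ Z.
  H_1: rank ker ∂_1 − rank ∂_2 = (12 − 5) − 6 = 1, and the invariant factors of ∂_2 are all 1, so H_1 ≅ Z.
  H_2: rank ker ∂_2 − rank ∂_3 = (6 − 6) − 0 = 0, and there is no ∂_3, so H_2 ≅ 0.

As a check, the Euler characteristic is 6 − 12 + 6 = 0, which agrees with 1 − 1 + 0 = 0.
(K is a triangulation of the cylinder S^1 x I.)

H_0 ≅ Z,  H_1 ≅ Z,  H_2 = 0.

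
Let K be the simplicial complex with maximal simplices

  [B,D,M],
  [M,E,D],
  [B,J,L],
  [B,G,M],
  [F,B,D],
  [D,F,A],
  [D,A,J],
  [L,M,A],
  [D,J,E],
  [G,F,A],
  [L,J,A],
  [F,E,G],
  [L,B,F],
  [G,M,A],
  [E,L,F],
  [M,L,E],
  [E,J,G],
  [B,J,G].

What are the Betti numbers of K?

b_0 = 1, b_1 = 2, b_2 = 1.

Order the vertices as A < B < D < E < F < G < J < L < M. Listing each simplex with vertices in this order, K has dimension 2 with simplices:

  0-simplices (9): A, B, D, E, F, G, J, L, M
  1-simplices (27): AD, AF, AG, AJ, AL, AM, BD, BF, BG, BJ, BL, BM, DE, DF, DJ, DM, EF, EG, EJ, EL, EM, FG, FL, GJ, GM, JL, LM
  2-simplices (18): ADF, ADJ, AFG, AGM, AJL, ALM, BDF, BDM, BFL, BGJ, BGM, BJL, DEJ, DEM, EFG, EFL, EGJ, ELM

giving chain groups C_0 ≅ Z^9, C_1 ≅ Z^27, C_2 ≅ Z^18.

The boundary map ∂_1: C_1 → C_0 maps an edge to its endpoints' difference, ∂[p,q] = q − p. For instance
  ∂AM = M − A.
As a 9×27 matrix over Z this has rank 8, with invariant factors (1,1,1,1,1,1,1,1).

∂_2: C_2 → C_1 maps a triangle to the signed sum of its edges. For instance
  ∂ADF = DF − AF + AD,
  ∂ADJ = DJ − AJ + AD.
This gives a 27×18 integer matrix of rank 17; reducing to Smith normal form yields diagonal entries (1,1,1,1,1,1,1,1,1,1,1,1,1,1,1,1,1).

Reading off H_k = ker ∂_k / im ∂_{k+1}:

  H_0: rank C_0 − rank ∂_1 = 9 − 8 = 1, and the invariant factors of ∂_1 are all 1, so H_0 = Z.
  H_1: rank ker ∂_1 − rank ∂_2 = (27 − 8) − 17 = 2, and the invariant factors of ∂_2 are all 1, so H_1 = Z^2.
  H_2: rank ker ∂_2 − rank ∂_3 = (18 − 17) − 0 = 1, and there is no ∂_3, so H_2 = Z.

Hence the Betti numbers are b_0 = 1, b_1 = 2, b_2 = 1.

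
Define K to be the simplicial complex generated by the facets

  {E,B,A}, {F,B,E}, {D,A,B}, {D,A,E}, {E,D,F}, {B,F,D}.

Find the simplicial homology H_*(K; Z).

Take the total order A < B < D < E < F on the vertex set. Then K (dimension 2) consists of the simplices:

  0-simplices (5): A, B, D, E, F
  1-simplices (9): AB, AD, AE, BD, BE, BF, DE, DF, EF
  2-simplices (6): ABD, ABE, ADE, BDF, BEF, DEF

so the chain groups are C_0 ≅ Z^5, C_1 ≅ Z^9, C_2 ≅ Z^6.

∂_1: C_1 → C_0 is given by ∂[p,q] = [q] − [p].
The 5×9 boundary matrix has rank 4 and Smith normal form diag(1,1,1,1).

∂_2: C_2 → C_1 maps a triangle to the signed sum of its edges. For instance
  ∂ABD = BD − AD + AB,
  ∂ADE = DE − AE + AD.
The 9×6 boundary matrix has rank 5 and Smith normal form diag(1,1,1,1,1).

Reading off H_k = ker ∂_k / im ∂_{k+1}:

  H_0: rank C_0 − rank ∂_1 = 5 − 4 = 1, and the invariant factors of ∂_1 are all 1, so H_0 ≅ Z.
  H_1: rank ker ∂_1 − rank ∂_2 = (9 − 4) − 5 = 0, and the invariant factors of ∂_2 are all 1, so H_1 ≅ 0.
  H_2: rank ker ∂_2 − rank ∂_3 = (6 − 5) − 0 = 1, and there is no ∂_3, so H_2 ≅ Z.

H_0 ≅ Z,  H_1 = 0,  H_2 ≅ Z.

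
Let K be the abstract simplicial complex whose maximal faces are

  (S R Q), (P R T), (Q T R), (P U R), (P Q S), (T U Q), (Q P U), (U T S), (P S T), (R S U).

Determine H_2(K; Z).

H_2 ≅ 0.

K has 6 vertices, 15 edges, 10 triangles.
rank ∂_2 = 10, rank ∂_3 = 0 ⇒ b_2 = 10 − 10 − 0 = 0. So H_2 ≅ 0.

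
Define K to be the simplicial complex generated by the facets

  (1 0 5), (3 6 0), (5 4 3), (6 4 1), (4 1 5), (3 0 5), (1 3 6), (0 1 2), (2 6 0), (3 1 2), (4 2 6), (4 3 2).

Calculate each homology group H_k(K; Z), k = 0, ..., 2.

H_0 ≅ Z,  H_1 ≅ Z/2,  H_2 = 0.

We work with the vertex ordering 0 < 1 < 2 < 3 < 4 < 5 < 6. The simplices of K, each written with vertices in increasing order, are:

  0-simplices (7): [0], [1], [2], [3], [4], [5], [6]
  1-simplices (18): [0,1], [0,2], [0,3], [0,5], [0,6], [1,2], [1,3], [1,4], [1,5], [1,6], [2,3], [2,4], [2,6], [3,4], [3,5], [3,6], [4,5], [4,6]
  2-simplices (12): [0,1,2], [0,1,5], [0,2,6], [0,3,5], [0,3,6], [1,2,3], [1,3,6], [1,4,5], [1,4,6], [2,3,4], [2,4,6], [3,4,5]

so the chain groups are C_0 ≅ Z^7, C_1 ≅ Z^18, C_2 ≅ Z^12.

The boundary map ∂_1: C_1 → C_0 is given by ∂[p,q] = [q] − [p]. For instance
  ∂[4,6] = [6] − [4].
The resulting 7×18 matrix has rank 6, and its Smith normal form has invariant factors (1,1,1,1,1,1).

∂_2: C_2 → C_1 maps a triangle to the signed sum of its edges. For instance
  ∂[2,4,6] = [4,6] − [2,6] + [2,4],
  ∂[0,2,6] = [2,6] − [0,6] + [0,2].
The 18×12 boundary matrix has rank 12 and Smith normal form diag(1,1,1,1,1,1,1,1,1,1,1,2).

Reading off H_k = ker ∂_k / im ∂_{k+1}:

  H_0: rank C_0 − rank ∂_1 = 7 − 6 = 1, and the invariant factors of ∂_1 are all 1, so H_0 ≅ Z.
  H_1: rank ker ∂_1 − rank ∂_2 = (18 − 6) − 12 = 0, and ∂_2 has invariant factor 2 > 1, so H_1 ≅ Z/2.
  H_2: rank ker ∂_2 − rank ∂_3 = (12 − 12) − 0 = 0, and there is no ∂_3, so H_2 ≅ 0.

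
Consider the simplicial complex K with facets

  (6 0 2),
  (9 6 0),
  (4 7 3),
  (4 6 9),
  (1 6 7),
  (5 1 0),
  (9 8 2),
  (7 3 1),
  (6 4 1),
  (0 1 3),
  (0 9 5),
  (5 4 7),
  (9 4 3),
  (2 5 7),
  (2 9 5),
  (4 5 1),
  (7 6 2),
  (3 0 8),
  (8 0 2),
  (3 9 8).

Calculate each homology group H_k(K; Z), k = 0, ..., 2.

Fix the vertex order 0 < 1 < 2 < 3 < 4 < 5 < 6 < 7 < 8 < 9 and write every simplex with vertices in increasing order. Then dim K = 2 and the simplices of K are:

  0-simplices (10): [0], [1], [2], [3], [4], [5], [6], [7], [8], [9]
  1-simplices (30): (30 of them)
  2-simplices (20): (20 of them)

giving chain groups C_0 ≅ Z^10, C_1 ≅ Z^30, C_2 ≅ Z^20.

Boundary ∂_1: C_1 → C_0 is given by ∂[p,q] = [q] − [p].
The resulting 10×30 matrix has rank 9, and its Smith normal form has invariant factors (1,1,1,1,1,1,1,1,1).

The boundary map ∂_2: C_2 → C_1 maps a triangle to the signed sum of its edges. For instance
  ∂[1,4,5] = [4,5] − [1,5] + [1,4],
  ∂[0,2,8] = [2,8] − [0,8] + [0,2].
This gives a 30×20 integer matrix of rank 20; reducing to Smith normal form yields diagonal entries (1,1,1,1,1,1,1,1,1,1,1,1,1,1,1,1,1,1,1,2).

Computing H_k = (kernel of ∂_k) / (image of ∂_{k+1}):

  H_0: rank C_0 − rank ∂_1 = 10 − 9 = 1, and the invariant factors of ∂_1 are all 1, so H_0 ≅ Z.
  H_1: rank ker ∂_1 − rank ∂_2 = (30 − 9) − 20 = 1, and ∂_2 has invariant factor 2 > 1, so H_1 ≅ Z ⊕ Z/2.
  H_2: rank ker ∂_2 − rank ∂_3 = (20 − 20) − 0 = 0, and there is no ∂_3, so H_2 ≅ 0.

As a check, the Euler characteristic is 10 − 30 + 20 = 0, which agrees with 1 − 1 + 0 = 0.

H_0 ≅ Z,  H_1 ≅ Z ⊕ Z/2,  H_2 = 0.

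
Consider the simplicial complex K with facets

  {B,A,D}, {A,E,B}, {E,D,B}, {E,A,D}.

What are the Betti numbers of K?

b_0 = 1, b_1 = 0, b_2 = 1.

K has 4 vertices, 6 edges, 4 triangles.
rank ∂_0 = 0, rank ∂_1 = 3 ⇒ b_0 = 4 − 0 − 3 = 1; all invariant factors of ∂_1 are 1 so no torsion. So H_0 ≅ Z.
rank ∂_1 = 3, rank ∂_2 = 3 ⇒ b_1 = 6 − 3 − 3 = 0; all invariant factors of ∂_2 are 1 so no torsion. So H_1 ≅ 0.
rank ∂_2 = 3, rank ∂_3 = 0 ⇒ b_2 = 4 − 3 − 0 = 1. So H_2 ≅ Z.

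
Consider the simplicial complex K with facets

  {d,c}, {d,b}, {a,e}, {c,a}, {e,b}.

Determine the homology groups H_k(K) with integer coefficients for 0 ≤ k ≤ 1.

H_0 = Z,  H_1 = Z.

Fix the vertex order a < b < c < d < e and write every simplex with vertices in increasing order. Then dim K = 1 and the simplices of K are:

  0-simplices (5): a, b, c, d, e
  1-simplices (5): ac, ae, bd, be, cd

so the chain groups are C_0 ≅ Z^5, C_1 ≅ Z^5.

∂_1: C_1 → C_0 is given by ∂[p,q] = [q] − [p].
As a 5×5 matrix over Z this has rank 4, with invariant factors (1,1,1,1).

Reading off H_k = ker ∂_k / im ∂_{k+1}:

  H_0: rank C_0 − rank ∂_1 = 5 − 4 = 1, and the invariant factors of ∂_1 are all 1, so H_0 ≅ Z.
  H_1: rank ker ∂_1 − rank ∂_2 = (5 − 4) − 0 = 1, and there is no ∂_2, so H_1 ≅ Z.

As a check, the Euler characteristic is 5 − 5 = 0, which agrees with 1 − 1 = 0.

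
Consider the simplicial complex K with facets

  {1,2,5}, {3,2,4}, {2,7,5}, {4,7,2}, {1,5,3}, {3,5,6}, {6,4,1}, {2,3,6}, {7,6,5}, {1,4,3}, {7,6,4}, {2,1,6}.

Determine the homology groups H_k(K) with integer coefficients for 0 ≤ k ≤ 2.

H_0 ≅ Z,  H_1 ≅ Z/2,  H_2 = 0.

Order the vertices as 1 < 2 < 3 < 4 < 5 < 6 < 7. Listing each simplex with vertices in this order, K has dimension 2 with simplices:

  0-simplices (7): [1], [2], [3], [4], [5], [6], [7]
  1-simplices (18): [1,2], [1,3], [1,4], [1,5], [1,6], [2,3], [2,4], [2,5], [2,6], [2,7], [3,4], [3,5], [3,6], [4,6], [4,7], [5,6], [5,7], [6,7]
  2-simplices (12): [1,2,5], [1,2,6], [1,3,4], [1,3,5], [1,4,6], [2,3,4], [2,3,6], [2,4,7], [2,5,7], [3,5,6], [4,6,7], [5,6,7]

Hence C_0 ≅ Z^7, C_1 ≅ Z^18, C_2 ≅ Z^12.

Boundary ∂_1: C_1 → C_0 sends each edge [p,q] (with p < q) to q − p.
This gives a 7×18 integer matrix of rank 6; reducing to Smith normal form yields diagonal entries (1,1,1,1,1,1).

Boundary ∂_2: C_2 → C_1 maps a triangle to the signed sum of its edges. For instance
  ∂[1,2,6] = [2,6] − [1,6] + [1,2],
  ∂[1,2,5] = [2,5] − [1,5] + [1,2].
This gives a 18×12 integer matrix of rank 12; reducing to Smith normal form yields diagonal entries (1,1,1,1,1,1,1,1,1,1,1,2).

From H_k ≅ ker(∂_k) / im(∂_{k+1}) we obtain:

  H_0: rank C_0 − rank ∂_1 = 7 − 6 = 1, and the invariant factors of ∂_1 are all 1, so H_0 ≅ Z.
  H_1: rank ker ∂_1 − rank ∂_2 = (18 − 6) − 12 = 0, and ∂_2 has invariant factor 2 > 1, so H_1 ≅ Z/2.
  H_2: rank ker ∂_2 − rank ∂_3 = (12 − 12) − 0 = 0, and there is no ∂_3, so H_2 ≅ 0.

(K is a triangulation of the real projective plane RP^2.)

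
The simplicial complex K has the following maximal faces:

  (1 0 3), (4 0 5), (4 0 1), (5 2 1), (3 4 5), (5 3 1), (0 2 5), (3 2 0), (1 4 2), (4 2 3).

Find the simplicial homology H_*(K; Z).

Fix the vertex order 0 < 1 < 2 < 3 < 4 < 5 and write every simplex with vertices in increasing order. Then dim K = 2 and the simplices of K are:

  0-simplices (6): [0], [1], [2], [3], [4], [5]
  1-simplices (15): [0,1], [0,2], [0,3], [0,4], [0,5], [1,2], [1,3], [1,4], [1,5], [2,3], [2,4], [2,5], [3,4], [3,5], [4,5]
  2-simplices (10): [0,1,3], [0,1,4], [0,2,3], [0,2,5], [0,4,5], [1,2,4], [1,2,5], [1,3,5], [2,3,4], [3,4,5]

giving chain groups C_0 ≅ Z^6, C_1 ≅ Z^15, C_2 ≅ Z^10.

The boundary map ∂_1: C_1 → C_0 sends each edge [p,q] (with p < q) to q − p.
This gives a 6×15 integer matrix of rank 5; reducing to Smith normal form yields diagonal entries (1,1,1,1,1).

The boundary map ∂_2: C_2 → C_1 maps a triangle to the signed sum of its edges. For instance
  ∂[0,2,3] = [2,3] − [0,3] + [0,2],
  ∂[3,4,5] = [4,5] − [3,5] + [3,4].
The 15×10 boundary matrix has rank 10 and Smith normal form diag(1,1,1,1,1,1,1,1,1,2).

Reading off H_k = ker ∂_k / im ∂_{k+1}:

  H_0: rank C_0 − rank ∂_1 = 6 − 5 = 1, and the invariant factors of ∂_1 are all 1, so H_0 = Z.
  H_1: rank ker ∂_1 − rank ∂_2 = (15 − 5) − 10 = 0, and ∂_2 has invariant factor 2 > 1, so H_1 = Z/2Z.
  H_2: rank ker ∂_2 − rank ∂_3 = (10 − 10) − 0 = 0, and there is no ∂_3, so H_2 = 0.

H_0 = Z,  H_1 = Z/2Z,  H_2 = 0.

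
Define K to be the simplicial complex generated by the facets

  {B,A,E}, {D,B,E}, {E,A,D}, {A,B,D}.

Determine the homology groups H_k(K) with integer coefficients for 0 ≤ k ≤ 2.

H_0 = Z,  H_1 = 0,  H_2 = Z.

Take the total order A < B < D < E on the vertex set. Then K (dimension 2) consists of the simplices:

  0-simplices (4): A, B, D, E
  1-simplices (6): AB, AD, AE, BD, BE, DE
  2-simplices (4): ABD, ABE, ADE, BDE

giving chain groups C_0 ≅ Z^4, C_1 ≅ Z^6, C_2 ≅ Z^4.

The boundary map ∂_1: C_1 → C_0 maps an edge to its endpoints' difference, ∂[p,q] = q − p.
The 4×6 boundary matrix has rank 3 and Smith normal form diag(1,1,1).

∂_2: C_2 → C_1 maps a triangle to the signed sum of its edges. For instance
  ∂ABE = BE − AE + AB,
  ∂ADE = DE − AE + AD.
This gives a 6×4 integer matrix of rank 3; reducing to Smith normal form yields diagonal entries (1,1,1).

Reading off H_k = ker ∂_k / im ∂_{k+1}:

  H_0: rank C_0 − rank ∂_1 = 4 − 3 = 1, and the invariant factors of ∂_1 are all 1, so H_0 = Z.
  H_1: rank ker ∂_1 − rank ∂_2 = (6 − 3) − 3 = 0, and the invariant factors of ∂_2 are all 1, so H_1 = 0.
  H_2: rank ker ∂_2 − rank ∂_3 = (4 − 3) − 0 = 1, and there is no ∂_3, so H_2 = Z.

As a check, the Euler characteristic is 4 − 6 + 4 = 2, which agrees with 1 − 0 + 1 = 2.
(K is a triangulation of the 2-sphere S^2.)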